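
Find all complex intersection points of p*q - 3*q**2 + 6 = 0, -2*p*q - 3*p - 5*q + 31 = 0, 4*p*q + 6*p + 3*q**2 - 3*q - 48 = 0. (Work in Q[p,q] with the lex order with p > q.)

Compute a lex Gröbner basis by Buchberger's algorithm.
f_1 = p*q - 3*q**2 + 6, LT = p*q.
f_2 = -2*p*q - 3*p - 5*q + 31, LT = p*q.
f_3 = 4*p*q + 6*p + 3*q**2 - 3*q - 48, LT = p*q.

S(f_1,f_2): lcm = p*q. S = -3/2*p - 3*q**2 - 5/2*q + 43/2.
  reduce S modulo (f_1, f_2, f_3):
  remainder -3/2*p - 3*q**2 - 5/2*q + 43/2 ≠ 0; add h_4 = -3/2*p - 3*q**2 - 5/2*q + 43/2 to the basis.

S(f_1,f_3): lcm = p*q. S = -3/2*p - 15/4*q**2 + 3/4*q + 18.
  reduce S modulo (f_1, f_2, f_3, h_4):
  remainder -3/4*q**2 + 13/4*q - 7/2 ≠ 0; add h_5 = -3/4*q**2 + 13/4*q - 7/2 to the basis.

S(f_1,h_4): lcm = p*q. S = -2*q**3 - 14/3*q**2 + 43/3*q + 6.
  reduce S modulo (f_1, f_2, f_3, h_4, h_5):
  remainder -307/9*q + 614/9 ≠ 0; add h_6 = -307/9*q + 614/9 to the basis.

The other S-polynomials (S(f_2,f_3), S(f_2,h_4), S(f_3,h_4), S(f_1,h_5), S(f_2,h_5), S(f_3,h_5), S(h_4,h_5), S(f_1,h_6), S(f_2,h_6), S(f_3,h_6), S(h_4,h_6), S(h_5,h_6)) all reduce to 0 modulo the current basis, so we have a Gröbner basis.
Inter-reduce: drop elements whose leading term is divisible by another's, tail-reduce, and make monic.
Reduced Gröbner basis: {p - 3, q - 2}.

Elimination: the polynomial q - 2 lies in the elimination ideal for q, so q ∈ {2}. For each such q, the remaining basis elements (now univariate) give the rest of the solution.
  q = 2: the earlier basis element becomes p - 3 = 0, giving p = 3 — point (3, 2).
Zero-dimensionality of the ideal guarantees finitely many solutions over ℂ.

{(3, 2)}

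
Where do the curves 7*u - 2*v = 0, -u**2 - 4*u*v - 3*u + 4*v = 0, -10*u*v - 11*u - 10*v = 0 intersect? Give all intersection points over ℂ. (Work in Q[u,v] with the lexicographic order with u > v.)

Compute a lex Gröbner basis by Buchberger's algorithm.
f_1 = 7*u - 2*v, LT = u.
f_2 = -u**2 - 4*u*v - 3*u + 4*v, LT = u**2.
f_3 = -10*u*v - 11*u - 10*v, LT = u*v.

S(f_1,f_2): lcm = u**2. S = -30/7*u*v - 3*u + 4*v.
  leading term u*v: subtract (-30/49*v)·f_1 from -30/7*u*v - 3*u + 4*v → -3*u - 60/49*v**2 + 4*v
  leading term u: subtract (-3/7)·f_1 from -3*u - 60/49*v**2 + 4*v → -60/49*v**2 + 22/7*v
  leading term v**2: no divisor's leading term divides it; move -60/49*v**2 to the remainder.
  leading term v: no divisor's leading term divides it; move 22/7*v to the remainder.
  remainder -60/49*v**2 + 22/7*v ≠ 0; add h_4 = -60/49*v**2 + 22/7*v to the basis.

S(f_1,f_3): lcm = u*v. S = -11/10*u - 2/7*v**2 - v.
  leading term u: subtract (-11/70)·f_1 from -11/10*u - 2/7*v**2 - v → -2/7*v**2 - 46/35*v
  leading term v**2: subtract (7/30)·h_4 from -2/7*v**2 - 46/35*v → -43/21*v
  leading term v: no divisor's leading term divides it; move -43/21*v to the remainder.
  remainder -43/21*v ≠ 0; add h_5 = -43/21*v to the basis.

S(f_2,f_3): lcm = u**2*v. S = -11/10*u**2 + 4*u*v**2 + 2*u*v - 4*v**2.
  leading term u**2: subtract (-11/70*u)·f_1 from -11/10*u**2 + 4*u*v**2 + 2*u*v - 4*v**2 → 4*u*v**2 + 59/35*u*v - 4*v**2
  leading term u*v**2: subtract (4/7*v**2)·f_1 from 4*u*v**2 + 59/35*u*v - 4*v**2 → 59/35*u*v + 8/7*v**3 - 4*v**2
  leading term u*v: subtract (59/245*v)·f_1 from 59/35*u*v + 8/7*v**3 - 4*v**2 → 8/7*v**3 - 862/245*v**2
  leading term v**3: subtract (-14/15*v)·h_4 from 8/7*v**3 - 862/245*v**2 → -86/147*v**2
  leading term v**2: subtract (43/90)·h_4 from -86/147*v**2 → -473/315*v
  leading term v: subtract (11/15)·h_5 from -473/315*v → 0
  remainder 0.

S(f_1,h_4): leading monomials are coprime, so the S-polynomial reduces to 0 (Buchberger's first criterion).
S(f_2,h_4): leading monomials are coprime, so the S-polynomial reduces to 0 (Buchberger's first criterion).
S(f_3,h_4): lcm = u*v**2. S = 11/3*u*v + v**2.
  leading term u*v: subtract (11/21*v)·f_1 from 11/3*u*v + v**2 → 43/21*v**2
  leading term v**2: subtract (-301/180)·h_4 from 43/21*v**2 → 473/90*v
  leading term v: subtract (-77/30)·h_5 from 473/90*v → 0
  remainder 0.

S(f_1,h_5): leading monomials are coprime, so the S-polynomial reduces to 0 (Buchberger's first criterion).
S(f_2,h_5): leading monomials are coprime, so the S-polynomial reduces to 0 (Buchberger's first criterion).
S(f_3,h_5): lcm = u*v. S = 11/10*u + v.
  leading term u: subtract (11/70)·f_1 from 11/10*u + v → 46/35*v
  leading term v: subtract (-138/215)·h_5 from 46/35*v → 0
  remainder 0.

S(h_4,h_5): lcm = v**2. S = -77/30*v.
  leading term v: subtract (539/430)·h_5 from -77/30*v → 0
  remainder 0.

Every S-polynomial of the final basis reduces to 0, so we have a Gröbner basis.
Inter-reduce: drop elements whose leading term is divisible by another's, tail-reduce, and make monic.
Reduced Gröbner basis: {u, v}.

From the last basis element, v = 0, so v takes values in {0}. Each choice, substituted upward through the basis, yields the corresponding point(s) of the solution set.
  v = 0: the earlier basis element becomes u = 0, giving u = 0 — point (0, 0).

{(0, 0)}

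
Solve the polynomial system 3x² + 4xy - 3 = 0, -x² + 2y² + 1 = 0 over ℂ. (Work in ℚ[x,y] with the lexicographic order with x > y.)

Compute a lex Gröbner basis by Buchberger's algorithm.
f_1 = 3x² + 4xy - 3, LT = x².
f_2 = -x² + 2y² + 1, LT = x².

S(f_1,f_2): lcm = x². S = 4/3xy + 2y².
  leading term xy: no divisor's leading term divides it; move 4/3xy to the remainder.
  leading term y²: no divisor's leading term divides it; move 2y² to the remainder.
  remainder 4/3xy + 2y² ≠ 0; add h_3 = 4/3xy + 2y² to the basis.

S(f_1,h_3): lcm = x²y. S = -⅙xy² - y.
  leading term xy²: subtract (-⅛y)·h_3 from -⅙xy² - y → ¼y³ - y
  leading term y³: no divisor's leading term divides it; move ¼y³ to the remainder.
  leading term y: no divisor's leading term divides it; move -y to the remainder.
  remainder ¼y³ - y ≠ 0; add h_4 = ¼y³ - y to the basis.

The other S-polynomials (S(f_2,h_3), S(f_1,h_4), S(f_2,h_4), S(h_3,h_4)) all reduce to 0 modulo the current basis, so we have a Gröbner basis.
Inter-reduce: drop elements whose leading term is divisible by another's, tail-reduce, and make monic.
Reduced Gröbner basis: {x² - 2y² - 1, xy + 3/2y², y³ - 4y}.

From the last basis element, y³ - 4y = 0, so y takes values in {-2, 0, 2}. Each choice, substituted upward through the basis, yields the corresponding point(s) of the solution set.
  y = -2: the earlier basis elements become x² - 9 = 0; -2x + 6 = 0, giving x = 3 — point (3, -2).
  y = 0: the earlier basis element becomes x² - 1 = 0, giving x = -1, 1 — points (-1, 0), (1, 0).
  y = 2: the earlier basis elements become x² - 9 = 0; 2x + 6 = 0, giving x = -3 — point (-3, 2).

{(3, -2), (-1, 0), (1, 0), (-3, 2)}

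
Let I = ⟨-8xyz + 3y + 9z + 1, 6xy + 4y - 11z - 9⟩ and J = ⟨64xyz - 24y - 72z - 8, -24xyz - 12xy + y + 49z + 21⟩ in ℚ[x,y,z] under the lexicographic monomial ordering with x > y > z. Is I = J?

Yes, the ideals are equal.

Two ideals are equal iff their reduced Gröbner bases coincide (the reduced basis is unique for a fixed ordering).
Buchberger on the first generating set:
f_1 = -8xyz + 3y + 9z + 1, LT = xyz.
f_2 = 6xy + 4y - 11z - 9, LT = xy.

S(f_1,f_2): lcm = xyz. S = -⅔yz - ⅜y + 11/6z² + ⅜z - ⅛.
  reduce S modulo (f_1, f_2):
  remainder -⅔yz - ⅜y + 11/6z² + ⅜z - ⅛ ≠ 0; add g_3 = -⅔yz - ⅜y + 11/6z² + ⅜z - ⅛ to the basis.

S(f_1,g_3): lcm = xyz. S = -9/16xy + 11/4xz² + 9/16xz - 3/16x - ⅜y - 9/8z - ⅛.
  reduce S modulo (f_1, f_2, g_3):
  remainder 11/4xz² + 9/16xz - 3/16x - 69/32z - 31/32 ≠ 0; add g_4 = 11/4xz² + 9/16xz - 3/16x - 69/32z - 31/32 to the basis.

The other S-polynomials (S(f_2,g_3), S(f_1,g_4), S(f_2,g_4), S(g_3,g_4)) all reduce to 0 modulo the current basis, so we have a Gröbner basis.
Inter-reduce: drop elements whose leading term is divisible by another's, tail-reduce, and make monic.
Reduced Gröbner basis: {xy + ⅔y - 11/6z - 3/2, xz² + 9/44xz - 3/44x - 69/88z - 31/88, yz + 9/16y - 11/4z² - 9/16z + 3/16}.

Buchberger on the second generating set:
h_1 = 64xyz - 24y - 72z - 8, LT = xyz.
h_2 = -24xyz - 12xy + y + 49z + 21, LT = xyz.

S(h_1,h_2): lcm = xyz. S = -½xy - ⅓y + 11/12z + ¾.
  reduce S modulo (h_1, h_2):
  remainder -½xy - ⅓y + 11/12z + ¾ ≠ 0; add k_3 = -½xy - ⅓y + 11/12z + ¾ to the basis.

S(h_1,k_3): lcm = xyz. S = -⅔yz - ⅜y + 11/6z² + ⅜z - ⅛.
  reduce S modulo (h_1, h_2, k_3):
  remainder -⅔yz - ⅜y + 11/6z² + ⅜z - ⅛ ≠ 0; add k_4 = -⅔yz - ⅜y + 11/6z² + ⅜z - ⅛ to the basis.

S(h_1,k_4): lcm = xyz. S = -9/16xy + 11/4xz² + 9/16xz - 3/16x - ⅜y - 9/8z - ⅛.
  reduce S modulo (h_1, h_2, k_3, k_4):
  remainder 11/4xz² + 9/16xz - 3/16x - 69/32z - 31/32 ≠ 0; add k_5 = 11/4xz² + 9/16xz - 3/16x - 69/32z - 31/32 to the basis.

The other S-polynomials (S(h_2,k_3), S(h_2,k_4), S(k_3,k_4), S(h_1,k_5), S(h_2,k_5), S(k_3,k_5), S(k_4,k_5)) all reduce to 0 modulo the current basis, so we have a Gröbner basis.
Inter-reduce: drop elements whose leading term is divisible by another's, tail-reduce, and make monic.
Reduced Gröbner basis: {xy + ⅔y - 11/6z - 3/2, xz² + 9/44xz - 3/44x - 69/88z - 31/88, yz + 9/16y - 11/4z² - 9/16z + 3/16}.

The two bases agree; hence the ideals are identical.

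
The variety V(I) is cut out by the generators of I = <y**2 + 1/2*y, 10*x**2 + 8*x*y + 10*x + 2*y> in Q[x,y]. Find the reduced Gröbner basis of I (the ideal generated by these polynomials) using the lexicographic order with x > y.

G = {x**2 + 4/5*x*y + x + 1/5*y, y**2 + 1/2*y}

f_1 = y**2 + 1/2*y, LT = y**2.
f_2 = 10*x**2 + 8*x*y + 10*x + 2*y, LT = x**2.

The S-polynomials (S(f_1,f_2)) all reduce to 0 modulo the current basis, so we have a Gröbner basis.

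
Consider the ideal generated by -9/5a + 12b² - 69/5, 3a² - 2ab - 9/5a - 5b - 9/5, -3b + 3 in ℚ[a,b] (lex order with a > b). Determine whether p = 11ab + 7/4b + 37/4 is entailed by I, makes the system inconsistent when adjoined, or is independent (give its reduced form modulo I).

11ab + 7/4b + 37/4 lies in I (it reduces to 0).

First compute the reduced Gröbner basis of I by Buchberger's algorithm.
f_1 = -9/5a + 12b² - 69/5, LT = a.
f_2 = 3a² - 2ab - 9/5a - 5b - 9/5, LT = a².
f_3 = -3b + 3, LT = b.

The S-polynomials (S(f_1,f_2), S(f_1,f_3), S(f_2,f_3)) all reduce to 0 modulo the current basis, so we have a Gröbner basis.
Inter-reduce: drop elements whose leading term is divisible by another's, tail-reduce, and make monic.
Reduced Gröbner basis: {a + 1, b - 1}.
Label its elements g_1 = a + 1, g_2 = b - 1.

Reduce p = 11ab + 7/4b + 37/4 modulo G:
  leading term ab: subtract (11b)·g_1 from 11ab + 7/4b + 37/4 → -37/4b + 37/4
  leading term b: subtract (-37/4)·g_2 from -37/4b + 37/4 → 0
  normal form = 0.
Since the normal form is 0, p ∈ I.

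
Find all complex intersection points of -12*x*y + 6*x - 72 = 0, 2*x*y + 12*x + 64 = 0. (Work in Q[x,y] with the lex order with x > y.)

Compute a lex Gröbner basis by Buchberger's algorithm.
f_1 = -12*x*y + 6*x - 72, LT = x*y.
f_2 = 2*x*y + 12*x + 64, LT = x*y.

S(f_1,f_2): lcm = x*y. S = -13/2*x - 26.
  leading term x: no divisor's leading term divides it; move -13/2*x to the remainder.
  leading term 1: no divisor's leading term divides it; move -26 to the remainder.
  remainder -13/2*x - 26 ≠ 0; add h_3 = -13/2*x - 26 to the basis.

S(f_1,h_3): lcm = x*y. S = -1/2*x - 4*y + 6.
  leading term x: subtract (1/13)·h_3 from -1/2*x - 4*y + 6 → -4*y + 8
  leading term y: no divisor's leading term divides it; move -4*y to the remainder.
  leading term 1: no divisor's leading term divides it; move 8 to the remainder.
  remainder -4*y + 8 ≠ 0; add h_4 = -4*y + 8 to the basis.

The other S-polynomials (S(f_2,h_3), S(f_1,h_4), S(f_2,h_4), S(h_3,h_4)) all reduce to 0 modulo the current basis, so we have a Gröbner basis.
Inter-reduce: drop elements whose leading term is divisible by another's, tail-reduce, and make monic.
Reduced Gröbner basis: {x + 4, y - 2}.

Since the basis is lex-ordered, y - 2 is univariate in y. Its roots are {2}. Back-substituting each root into the other basis elements fixes the other coordinates.
  y = 2: the earlier basis element becomes x + 4 = 0, giving x = -4 — point (-4, 2).
Each listed point satisfies every original equation (direct substitution).

{(-4, 2)}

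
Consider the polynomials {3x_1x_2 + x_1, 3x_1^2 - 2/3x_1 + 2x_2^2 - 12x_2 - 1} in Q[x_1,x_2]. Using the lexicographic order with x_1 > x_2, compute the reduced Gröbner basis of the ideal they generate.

f_1 = 3x_1x_2 + x_1, LT = x_1x_2.
f_2 = 3x_1^2 - 2/3x_1 + 2x_2^2 - 12x_2 - 1, LT = x_1^2.

S(f_1,f_2): lcm = x_1^2x_2. S = 1/3x_1^2 + 2/9x_1x_2 - 2/3x_2^3 + 4x_2^2 + 1/3x_2.
  leading term x_1^2: subtract (1/9)·f_2 from 1/3x_1^2 + 2/9x_1x_2 - 2/3x_2^3 + 4x_2^2 + 1/3x_2 → 2/9x_1x_2 + 2/27x_1 - 2/3x_2^3 + 34/9x_2^2 + 5/3x_2 + 1/9
  leading term x_1x_2: subtract (2/27)·f_1 from 2/9x_1x_2 + 2/27x_1 - 2/3x_2^3 + 34/9x_2^2 + 5/3x_2 + 1/9 → -2/3x_2^3 + 34/9x_2^2 + 5/3x_2 + 1/9
  leading term x_2^3: no divisor's leading term divides it; move -2/3x_2^3 to the remainder.
  leading term x_2^2: no divisor's leading term divides it; move 34/9x_2^2 to the remainder.
  leading term x_2: no divisor's leading term divides it; move 5/3x_2 to the remainder.
  leading term 1: no divisor's leading term divides it; move 1/9 to the remainder.
  remainder -2/3x_2^3 + 34/9x_2^2 + 5/3x_2 + 1/9 ≠ 0; add g_3 = -2/3x_2^3 + 34/9x_2^2 + 5/3x_2 + 1/9 to the basis.

The other S-polynomials (S(f_1,g_3), S(f_2,g_3)) all reduce to 0 modulo the current basis, so we have a Gröbner basis.

G = {x_1^2 - 2/9x_1 + 2/3x_2^2 - 4x_2 - 1/3, x_1x_2 + 1/3x_1, x_2^3 - 17/3x_2^2 - 5/2x_2 - 1/6}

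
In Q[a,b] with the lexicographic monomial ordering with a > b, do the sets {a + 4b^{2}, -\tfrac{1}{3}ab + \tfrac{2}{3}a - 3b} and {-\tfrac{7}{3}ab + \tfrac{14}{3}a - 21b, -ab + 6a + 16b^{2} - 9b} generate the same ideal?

Since reduced Gröbner bases are canonical representatives of ideals under a given ordering, it suffices to compute and compare them.
Buchberger on the first generating set:
f_1 = a + 4b^{2}, LT = a.
f_2 = -\tfrac{1}{3}ab + \tfrac{2}{3}a - 3b, LT = ab.

S(f_1,f_2): lcm = ab. S = 2a + 4b^{3} - 9b.
  leading term a: subtract (2)·f_1 from 2a + 4b^{3} - 9b → 4b^{3} - 8b^{2} - 9b
  leading term b^{3}: no divisor's leading term divides it; move 4b^{3} to the remainder.
  leading term b^{2}: no divisor's leading term divides it; move -8b^{2} to the remainder.
  leading term b: no divisor's leading term divides it; move -9b to the remainder.
  remainder 4b^{3} - 8b^{2} - 9b ≠ 0; add g_3 = 4b^{3} - 8b^{2} - 9b to the basis.

The other S-polynomials (S(f_1,g_3), S(f_2,g_3)) all reduce to 0 modulo the current basis, so we have a Gröbner basis.
Inter-reduce: drop elements whose leading term is divisible by another's, tail-reduce, and make monic.
Reduced Gröbner basis: {a + 4b^{2}, b^{3} - 2b^{2} - \tfrac{9}{4}b}.

Buchberger on the second generating set:
h_1 = -\tfrac{7}{3}ab + \tfrac{14}{3}a - 21b, LT = ab.
h_2 = -ab + 6a + 16b^{2} - 9b, LT = ab.

S(h_1,h_2): lcm = ab. S = 4a + 16b^{2}.
  leading term a: no divisor's leading term divides it; move 4a to the remainder.
  leading term b^{2}: no divisor's leading term divides it; move 16b^{2} to the remainder.
  remainder 4a + 16b^{2} ≠ 0; add k_3 = 4a + 16b^{2} to the basis.

S(h_1,k_3): lcm = ab. S = -2a - 4b^{3} + 9b.
  leading term a: subtract (-\tfrac{1}{2})·k_3 from -2a - 4b^{3} + 9b → -4b^{3} + 8b^{2} + 9b
  leading term b^{3}: no divisor's leading term divides it; move -4b^{3} to the remainder.
  leading term b^{2}: no divisor's leading term divides it; move 8b^{2} to the remainder.
  leading term b: no divisor's leading term divides it; move 9b to the remainder.
  remainder -4b^{3} + 8b^{2} + 9b ≠ 0; add k_4 = -4b^{3} + 8b^{2} + 9b to the basis.

The other S-polynomials (S(h_2,k_3), S(h_1,k_4), S(h_2,k_4), S(k_3,k_4)) all reduce to 0 modulo the current basis, so we have a Gröbner basis.
Inter-reduce: drop elements whose leading term is divisible by another's, tail-reduce, and make monic.
Reduced Gröbner basis: {a + 4b^{2}, b^{3} - 2b^{2} - \tfrac{9}{4}b}.

The two bases agree; hence the ideals are identical.
The same test decides containment: I ⊆ J iff every generator of I reduces to 0 modulo a Gröbner basis of J.

Yes, the ideals are equal.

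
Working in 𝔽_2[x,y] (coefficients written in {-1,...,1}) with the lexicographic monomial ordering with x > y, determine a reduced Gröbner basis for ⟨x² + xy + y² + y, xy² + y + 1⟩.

f_1 = x² + xy + y² + y, LT = x².
f_2 = xy² + y + 1, LT = xy².

S(f_1,f_2): lcm = x²y². S = xy³ + xy + x + y⁴ + y³.
  leading term xy³: subtract (y)·f_2 from xy³ + xy + x + y⁴ + y³ → xy + x + y⁴ + y³ + y² + y
  leading term xy: no divisor's leading term divides it; move xy to the remainder.
  leading term x: no divisor's leading term divides it; move x to the remainder.
  leading term y⁴: no divisor's leading term divides it; move y⁴ to the remainder.
  leading term y³: no divisor's leading term divides it; move y³ to the remainder.
  leading term y²: no divisor's leading term divides it; move y² to the remainder.
  leading term y: no divisor's leading term divides it; move y to the remainder.
  remainder xy + x + y⁴ + y³ + y² + y ≠ 0; add g_3 = xy + x + y⁴ + y³ + y² + y to the basis.

S(f_1,g_3): lcm = x²y. S = x² + xy⁴ + xy³ + xy + y³ + y².
  leading term x²: subtract (1)·f_1 from x² + xy⁴ + xy³ + xy + y³ + y² → xy⁴ + xy³ + y³ + y
  leading term xy⁴: subtract (y²)·f_2 from xy⁴ + xy³ + y³ + y → xy³ + y² + y
  leading term xy³: subtract (y)·f_2 from xy³ + y² + y → 0
  remainder 0.

S(f_2,g_3): lcm = xy². S = xy + y⁵ + y⁴ + y³ + y² + y + 1.
  leading term xy: subtract (1)·g_3 from xy + y⁵ + y⁴ + y³ + y² + y + 1 → x + y⁵ + 1
  leading term x: no divisor's leading term divides it; move x to the remainder.
  leading term y⁵: no divisor's leading term divides it; move y⁵ to the remainder.
  leading term 1: no divisor's leading term divides it; move 1 to the remainder.
  remainder x + y⁵ + 1 ≠ 0; add g_4 = x + y⁵ + 1 to the basis.

S(f_1,g_4): lcm = x². S = xy⁵ + xy + x + y² + y.
  leading term xy⁵: subtract (y³)·f_2 from xy⁵ + xy + x + y² + y → xy + x + y⁴ + y³ + y² + y
  leading term xy: subtract (1)·g_3 from xy + x + y⁴ + y³ + y² + y → 0
  remainder 0.

S(f_2,g_4): lcm = xy². S = y⁷ + y² + y + 1.
  leading term y⁷: no divisor's leading term divides it; move y⁷ to the remainder.
  leading term y²: no divisor's leading term divides it; move y² to the remainder.
  leading term y: no divisor's leading term divides it; move y to the remainder.
  leading term 1: no divisor's leading term divides it; move 1 to the remainder.
  remainder y⁷ + y² + y + 1 ≠ 0; add g_5 = y⁷ + y² + y + 1 to the basis.

S(g_3,g_4): lcm = xy. S = x + y⁶ + y⁴ + y³ + y².
  leading term x: subtract (1)·g_4 from x + y⁶ + y⁴ + y³ + y² → y⁶ + y⁵ + y⁴ + y³ + y² + 1
  leading term y⁶: no divisor's leading term divides it; move y⁶ to the remainder.
  leading term y⁵: no divisor's leading term divides it; move y⁵ to the remainder.
  leading term y⁴: no divisor's leading term divides it; move y⁴ to the remainder.
  leading term y³: no divisor's leading term divides it; move y³ to the remainder.
  leading term y²: no divisor's leading term divides it; move y² to the remainder.
  leading term 1: no divisor's leading term divides it; move 1 to the remainder.
  remainder y⁶ + y⁵ + y⁴ + y³ + y² + 1 ≠ 0; add g_6 = y⁶ + y⁵ + y⁴ + y³ + y² + 1 to the basis.

S(f_1,g_5): leading monomials are coprime, so the S-polynomial reduces to 0 (Buchberger's first criterion).
S(f_2,g_5): lcm = xy⁷. S = xy² + xy + x + y⁶ + y⁵.
  leading term xy²: subtract (1)·f_2 from xy² + xy + x + y⁶ + y⁵ → xy + x + y⁶ + y⁵ + y + 1
  leading term xy: subtract (1)·g_3 from xy + x + y⁶ + y⁵ + y + 1 → y⁶ + y⁵ + y⁴ + y³ + y² + 1
  leading term y⁶: subtract (1)·g_6 from y⁶ + y⁵ + y⁴ + y³ + y² + 1 → 0
  remainder 0.

S(g_3,g_5): lcm = xy⁷. S = xy⁶ + xy² + xy + x + y¹⁰ + y⁹ + y⁸ + y⁷.
  leading term xy⁶: subtract (y⁴)·f_2 from xy⁶ + xy² + xy + x + y¹⁰ + y⁹ + y⁸ + y⁷ → xy² + xy + x + y¹⁰ + y⁹ + y⁸ + y⁷ + y⁵ + y⁴
  leading term xy²: subtract (1)·f_2 from xy² + xy + x + y¹⁰ + y⁹ + y⁸ + y⁷ + y⁵ + y⁴ → xy + x + y¹⁰ + y⁹ + y⁸ + y⁷ + y⁵ + y⁴ + y + 1
  leading term xy: subtract (1)·g_3 from xy + x + y¹⁰ + y⁹ + y⁸ + y⁷ + y⁵ + y⁴ + y + 1 → y¹⁰ + y⁹ + y⁸ + y⁷ + y⁵ + y³ + y² + 1
  leading term y¹⁰: subtract (y³)·g_5 from y¹⁰ + y⁹ + y⁸ + y⁷ + y⁵ + y³ + y² + 1 → y⁹ + y⁸ + y⁷ + y⁴ + y² + 1
  leading term y⁹: subtract (y²)·g_5 from y⁹ + y⁸ + y⁷ + y⁴ + y² + 1 → y⁸ + y⁷ + y³ + 1
  leading term y⁸: subtract (y)·g_5 from y⁸ + y⁷ + y³ + 1 → y⁷ + y² + y + 1
  leading term y⁷: subtract (1)·g_5 from y⁷ + y² + y + 1 → 0
  remainder 0.

S(g_4,g_5): leading monomials are coprime, so the S-polynomial reduces to 0 (Buchberger's first criterion).
S(f_1,g_6): leading monomials are coprime, so the S-polynomial reduces to 0 (Buchberger's first criterion).
S(f_2,g_6): lcm = xy⁶. S = xy⁵ + xy⁴ + xy³ + xy² + x + y⁵ + y⁴.
  leading term xy⁵: subtract (y³)·f_2 from xy⁵ + xy⁴ + xy³ + xy² + x + y⁵ + y⁴ → xy⁴ + xy³ + xy² + x + y⁵ + y³
  leading term xy⁴: subtract (y²)·f_2 from xy⁴ + xy³ + xy² + x + y⁵ + y³ → xy³ + xy² + x + y⁵ + y²
  leading term xy³: subtract (y)·f_2 from xy³ + xy² + x + y⁵ + y² → xy² + x + y⁵ + y
  leading term xy²: subtract (1)·f_2 from xy² + x + y⁵ + y → x + y⁵ + 1
  leading term x: subtract (1)·g_4 from x + y⁵ + 1 → 0
  remainder 0.

S(g_3,g_6): lcm = xy⁶. S = xy⁴ + xy³ + xy² + x + y⁹ + y⁸ + y⁷ + y⁶.
  leading term xy⁴: subtract (y²)·f_2 from xy⁴ + xy³ + xy² + x + y⁹ + y⁸ + y⁷ + y⁶ → xy³ + xy² + x + y⁹ + y⁸ + y⁷ + y⁶ + y³ + y²
  leading term xy³: subtract (y)·f_2 from xy³ + xy² + x + y⁹ + y⁸ + y⁷ + y⁶ + y³ + y² → xy² + x + y⁹ + y⁸ + y⁷ + y⁶ + y³ + y
  leading term xy²: subtract (1)·f_2 from xy² + x + y⁹ + y⁸ + y⁷ + y⁶ + y³ + y → x + y⁹ + y⁸ + y⁷ + y⁶ + y³ + 1
  leading term x: subtract (1)·g_4 from x + y⁹ + y⁸ + y⁷ + y⁶ + y³ + 1 → y⁹ + y⁸ + y⁷ + y⁶ + y⁵ + y³
  leading term y⁹: subtract (y²)·g_5 from y⁹ + y⁸ + y⁷ + y⁶ + y⁵ + y³ → y⁸ + y⁷ + y⁶ + y⁵ + y⁴ + y²
  leading term y⁸: subtract (y)·g_5 from y⁸ + y⁷ + y⁶ + y⁵ + y⁴ + y² → y⁷ + y⁶ + y⁵ + y⁴ + y³ + y
  leading term y⁷: subtract (1)·g_5 from y⁷ + y⁶ + y⁵ + y⁴ + y³ + y → y⁶ + y⁵ + y⁴ + y³ + y² + 1
  leading term y⁶: subtract (1)·g_6 from y⁶ + y⁵ + y⁴ + y³ + y² + 1 → 0
  remainder 0.

S(g_4,g_6): leading monomials are coprime, so the S-polynomial reduces to 0 (Buchberger's first criterion).
S(g_5,g_6): lcm = y⁷. S = y⁶ + y⁵ + y⁴ + y³ + y² + 1.
  leading term y⁶: subtract (1)·g_6 from y⁶ + y⁵ + y⁴ + y³ + y² + 1 → 0
  remainder 0.

Every S-polynomial of the final basis reduces to 0, so we have a Gröbner basis.
Inter-reduce: drop elements whose leading term is divisible by another's, tail-reduce, and make monic.

G = {x + y⁵ + 1, y⁶ + y⁵ + y⁴ + y³ + y² + 1}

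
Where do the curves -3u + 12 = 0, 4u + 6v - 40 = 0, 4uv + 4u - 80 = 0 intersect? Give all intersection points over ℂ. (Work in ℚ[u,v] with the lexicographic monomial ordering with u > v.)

{(4, 4)}

Compute a lex Gröbner basis by Buchberger's algorithm.
f_1 = -3u + 12, LT = u.
f_2 = 4u + 6v - 40, LT = u.
f_3 = 4uv + 4u - 80, LT = uv.

S(f_1,f_2): lcm = u. S = -3/2v + 6.
  leading term v: no divisor's leading term divides it; move -3/2v to the remainder.
  leading term 1: no divisor's leading term divides it; move 6 to the remainder.
  remainder -3/2v + 6 ≠ 0; add h_4 = -3/2v + 6 to the basis.

The other S-polynomials (S(f_1,f_3), S(f_2,f_3), S(f_1,h_4), S(f_2,h_4), S(f_3,h_4)) all reduce to 0 modulo the current basis, so we have a Gröbner basis.
Inter-reduce: drop elements whose leading term is divisible by another's, tail-reduce, and make monic.
Reduced Gröbner basis: {u - 4, v - 4}.

From the last basis element, v - 4 = 0, so v takes values in {4}. Each choice, substituted upward through the basis, yields the corresponding point(s) of the solution set.
  v = 4: the earlier basis element becomes u - 4 = 0, giving u = 4 — point (4, 4).
A lex Gröbner basis triangularizes the system, enabling back-substitution.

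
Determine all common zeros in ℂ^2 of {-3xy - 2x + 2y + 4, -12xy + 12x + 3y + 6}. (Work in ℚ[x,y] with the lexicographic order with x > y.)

Compute a lex Gröbner basis by Buchberger's algorithm.
f_1 = -3xy - 2x + 2y + 4, LT = xy.
f_2 = -12xy + 12x + 3y + 6, LT = xy.

S(f_1,f_2): lcm = xy. S = 5/3x - 5/12y - ⅚.
  reduce S modulo (f_1, f_2):
  remainder 5/3x - 5/12y - ⅚ ≠ 0; add h_3 = 5/3x - 5/12y - ⅚ to the basis.

S(f_1,h_3): lcm = xy. S = ⅔x + ¼y² - ⅙y - 4/3.
  reduce S modulo (f_1, f_2, h_3):
  remainder ¼y² - 1 ≠ 0; add h_4 = ¼y² - 1 to the basis.

The other S-polynomials (S(f_2,h_3), S(f_1,h_4), S(f_2,h_4), S(h_3,h_4)) all reduce to 0 modulo the current basis, so we have a Gröbner basis.
Inter-reduce: drop elements whose leading term is divisible by another's, tail-reduce, and make monic.
Reduced Gröbner basis: {x - ¼y - ½, y² - 4}.

From the last basis element, y² - 4 = 0, so y takes values in {-2, 2}. Each choice, substituted upward through the basis, yields the corresponding point(s) of the solution set.
  y = -2: the earlier basis element becomes x = 0, giving x = 0 — point (0, -2).
  y = 2: the earlier basis element becomes x - 1 = 0, giving x = 1 — point (1, 2).
This is the nonlinear analogue of row-reducing a linear system.

{(0, -2), (1, 2)}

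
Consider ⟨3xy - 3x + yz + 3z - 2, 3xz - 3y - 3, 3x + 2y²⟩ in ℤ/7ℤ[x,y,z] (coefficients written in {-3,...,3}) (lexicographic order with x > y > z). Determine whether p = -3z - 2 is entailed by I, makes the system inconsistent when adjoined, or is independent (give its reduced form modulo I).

-3z - 2 is independent of I; its normal form modulo I is -3z - 2.

First compute the reduced Gröbner basis of I by Buchberger's algorithm.
f_1 = 3xy - 3x + yz + 3z - 2, LT = xy.
f_2 = 3xz - 3y - 3, LT = xz.
f_3 = 3x + 2y², LT = x.

S(f_1,f_2): lcm = xyz. S = -xz + y² - 2yz² + y + z² - 3z.
  reduce S modulo (f_1, f_2, f_3):
  remainder y² - 2yz² + z² - 3z - 1 ≠ 0; add h_4 = y² - 2yz² + z² - 3z - 1 to the basis.

S(f_1,f_3): lcm = xy. S = -x - 3y³ - 2yz + z - 3.
  reduce S modulo (f_1, f_2, f_3, h_4):
  remainder 2yz⁴ + 2yz² + 3yz - 3y - z⁴ + 3z³ - 2z² + 3z ≠ 0; add h_5 = 2yz⁴ + 2yz² + 3yz - 3y - z⁴ + 3z³ - 2z² + 3z to the basis.

S(f_2,f_3): lcm = xz. S = -3y²z - y - 1.
  reduce S modulo (f_1, f_2, f_3, h_4, h_5):
  remainder yz³ - y + 3z³ - 2z² - 3z - 1 ≠ 0; add h_6 = yz³ - y + 3z³ - 2z² - 3z - 1 to the basis.

S(h_4,h_5): lcm = y²z⁴. S = -y²z² + 2y²z - 2y² - 2yz⁶ - 3yz⁴ + 2yz³ + yz² + 2yz + z⁶ - 3z⁵ - z⁴.
  reduce S modulo (f_1, f_2, f_3, h_4, h_5, h_6):
  remainder -3yz² + 3yz + y + z² + 3z ≠ 0; add h_7 = -3yz² + 3yz + y + z² + 3z to the basis.

S(h_5,h_7): lcm = yz⁴. S = yz³ - yz² - 2yz + 2y + z⁴ - z³ - z² - 2z.
  reduce S modulo (f_1, f_2, f_3, h_4, h_5, h_6, h_7):
  remainder -3yz - 2y + z⁴ + 3z³ + 3z² + 1 ≠ 0; add h_8 = -3yz - 2y + z⁴ + 3z³ + 3z² + 1 to the basis.

S(h_6,h_7): lcm = yz³. S = yz² - 2yz - y + z³ - z² - 3z - 1.
  reduce S modulo (f_1, f_2, f_3, h_4, h_5, h_6, h_7, h_8):
  remainder 2z⁴ + 3z² - 2z + 1 ≠ 0; add h_9 = 2z⁴ + 3z² - 2z + 1 to the basis.

The other S-polynomials (S(f_1,h_4), S(f_2,h_4), S(f_3,h_4), S(f_1,h_5), S(f_2,h_5), S(f_3,h_5), S(f_1,h_6), S(f_2,h_6), S(f_3,h_6), S(h_4,h_6), S(h_5,h_6), S(f_1,h_7), S(f_2,h_7), S(f_3,h_7), S(h_4,h_7), S(f_1,h_8), S(f_2,h_8), S(f_3,h_8), S(h_4,h_8), S(h_5,h_8), S(h_6,h_8), S(h_7,h_8), S(f_1,h_9), S(f_2,h_9), S(f_3,h_9), S(h_4,h_9), S(h_5,h_9), S(h_6,h_9), S(h_7,h_9), S(h_8,h_9)) all reduce to 0 modulo the current basis, so we have a Gröbner basis.
Inter-reduce: drop elements whose leading term is divisible by another's, tail-reduce, and make monic.
Reduced Gröbner basis: {x - 2y - z³ + 2z² + 3z - 3, y² + 3y - 2z³ - 3z² - z + 1, yz + 3y - z³ + 3z² + 2z + 1, z⁴ - 2z² - z - 3}.
Label its elements g_1 = x - 2y - z³ + 2z² + 3z - 3, g_2 = y² + 3y - 2z³ - 3z² - z + 1, g_3 = yz + 3y - z³ + 3z² + 2z + 1, g_4 = z⁴ - 2z² - z - 3.

Reduce p = -3z - 2 modulo G:
  leading term z: no divisor's leading term divides it; move -3z to the remainder.
  leading term 1: no divisor's leading term divides it; move -2 to the remainder.
  normal form = -3z - 2.
The normal form is nonzero, so p ∉ I. Since p minus its normal form lies in I, I + (p) = I + (r) where r = -3z - 2; decide whether this ideal is the whole ring.
Run Buchberger on G together with r (pairs among the g_i already reduce to 0 since G is a Gröbner basis):
g_1 = x - 2y - z³ + 2z² + 3z - 3, LT = x.
g_2 = y² + 3y - 2z³ - 3z² - z + 1, LT = y².
g_3 = yz + 3y - z³ + 3z² + 2z + 1, LT = yz.
g_4 = z⁴ - 2z² - z - 3, LT = z⁴.
r = -3z - 2, LT = z.

The S-polynomials (S(g_1,g_2), S(g_1,g_3), S(g_1,g_4), S(g_1,r), S(g_2,g_3), S(g_2,g_4), S(g_2,r), S(g_3,g_4), S(g_3,r), S(g_4,r)) all reduce to 0 modulo the current basis, so we have a Gröbner basis.
Inter-reduce: drop elements whose leading term is divisible by another's, tail-reduce, and make monic.
Reduced Gröbner basis: {x - 2y - 2, y² + 3y + 3, z + 3}.
The reduced Gröbner basis of I + (p) is {x - 2y - 2, y² + 3y + 3, z + 3} ≠ {1}, a proper ideal, so the enlarged system stays consistent: p is independent of I, with normal form -3z - 2.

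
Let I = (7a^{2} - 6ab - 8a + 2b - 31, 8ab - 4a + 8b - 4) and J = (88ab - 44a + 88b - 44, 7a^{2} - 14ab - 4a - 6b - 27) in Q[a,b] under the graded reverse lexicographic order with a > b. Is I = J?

For a fixed monomial order, each ideal has a unique reduced Gröbner basis; comparing bases decides equality.
Buchberger on the first generating set:
f_1 = 7a^{2} - 6ab - 8a + 2b - 31, LT = a^{2}.
f_2 = 8ab - 4a + 8b - 4, LT = ab.

S(f_1,f_2): lcm = a^{2}b. S = -\tfrac{6}{7}ab^{2} + \tfrac{1}{2}a^{2} - \tfrac{15}{7}ab + \tfrac{2}{7}b^{2} + \tfrac{1}{2}a - \tfrac{31}{7}b.
  leading term ab^{2}: subtract (-\tfrac{3}{28}b)·f_2 from -\tfrac{6}{7}ab^{2} + \tfrac{1}{2}a^{2} - \tfrac{15}{7}ab + \tfrac{2}{7}b^{2} + \tfrac{1}{2}a - \tfrac{31}{7}b → \tfrac{1}{2}a^{2} - \tfrac{18}{7}ab + \tfrac{8}{7}b^{2} + \tfrac{1}{2}a - \tfrac{34}{7}b
  leading term a^{2}: subtract (\tfrac{1}{14})·f_1 from \tfrac{1}{2}a^{2} - \tfrac{18}{7}ab + \tfrac{8}{7}b^{2} + \tfrac{1}{2}a - \tfrac{34}{7}b → -\tfrac{15}{7}ab + \tfrac{8}{7}b^{2} + \tfrac{15}{14}a - 5b + \tfrac{31}{14}
  leading term ab: subtract (-\tfrac{15}{56})·f_2 from -\tfrac{15}{7}ab + \tfrac{8}{7}b^{2} + \tfrac{15}{14}a - 5b + \tfrac{31}{14} → \tfrac{8}{7}b^{2} - \tfrac{20}{7}b + \tfrac{8}{7}
  leading term b^{2}: no divisor's leading term divides it; move \tfrac{8}{7}b^{2} to the remainder.
  leading term b: no divisor's leading term divides it; move -\tfrac{20}{7}b to the remainder.
  leading term 1: no divisor's leading term divides it; move \tfrac{8}{7} to the remainder.
  remainder \tfrac{8}{7}b^{2} - \tfrac{20}{7}b + \tfrac{8}{7} ≠ 0; add g_3 = \tfrac{8}{7}b^{2} - \tfrac{20}{7}b + \tfrac{8}{7} to the basis.

S(f_1,g_3): leading monomials are coprime, so the S-polynomial reduces to 0 (Buchberger's first criterion).
S(f_2,g_3): lcm = ab^{2}. S = 2ab + b^{2} - a - \tfrac{1}{2}b.
  leading term ab: subtract (\tfrac{1}{4})·f_2 from 2ab + b^{2} - a - \tfrac{1}{2}b → b^{2} - \tfrac{5}{2}b + 1
  leading term b^{2}: subtract (\tfrac{7}{8})·g_3 from b^{2} - \tfrac{5}{2}b + 1 → 0
  remainder 0.

Every S-polynomial of the final basis reduces to 0, so we have a Gröbner basis.
Inter-reduce: drop elements whose leading term is divisible by another's, tail-reduce, and make monic.
Reduced Gröbner basis: {a^{2} - \tfrac{11}{7}a + \tfrac{8}{7}b - \tfrac{34}{7}, ab - \tfrac{1}{2}a + b - \tfrac{1}{2}, b^{2} - \tfrac{5}{2}b + 1}.

Buchberger on the second generating set:
h_1 = 88ab - 44a + 88b - 44, LT = ab.
h_2 = 7a^{2} - 14ab - 4a - 6b - 27, LT = a^{2}.

S(h_1,h_2): lcm = a^{2}b. S = 2ab^{2} - \tfrac{1}{2}a^{2} + \tfrac{11}{7}ab + \tfrac{6}{7}b^{2} - \tfrac{1}{2}a + \tfrac{27}{7}b.
  leading term ab^{2}: subtract (\tfrac{1}{44}b)·h_1 from 2ab^{2} - \tfrac{1}{2}a^{2} + \tfrac{11}{7}ab + \tfrac{6}{7}b^{2} - \tfrac{1}{2}a + \tfrac{27}{7}b → -\tfrac{1}{2}a^{2} + \tfrac{18}{7}ab - \tfrac{8}{7}b^{2} - \tfrac{1}{2}a + \tfrac{34}{7}b
  leading term a^{2}: subtract (-\tfrac{1}{14})·h_2 from -\tfrac{1}{2}a^{2} + \tfrac{18}{7}ab - \tfrac{8}{7}b^{2} - \tfrac{1}{2}a + \tfrac{34}{7}b → \tfrac{11}{7}ab - \tfrac{8}{7}b^{2} - \tfrac{11}{14}a + \tfrac{31}{7}b - \tfrac{27}{14}
  leading term ab: subtract (\tfrac{1}{56})·h_1 from \tfrac{11}{7}ab - \tfrac{8}{7}b^{2} - \tfrac{11}{14}a + \tfrac{31}{7}b - \tfrac{27}{14} → -\tfrac{8}{7}b^{2} + \tfrac{20}{7}b - \tfrac{8}{7}
  leading term b^{2}: no divisor's leading term divides it; move -\tfrac{8}{7}b^{2} to the remainder.
  leading term b: no divisor's leading term divides it; move \tfrac{20}{7}b to the remainder.
  leading term 1: no divisor's leading term divides it; move -\tfrac{8}{7} to the remainder.
  remainder -\tfrac{8}{7}b^{2} + \tfrac{20}{7}b - \tfrac{8}{7} ≠ 0; add k_3 = -\tfrac{8}{7}b^{2} + \tfrac{20}{7}b - \tfrac{8}{7} to the basis.

S(h_1,k_3): lcm = ab^{2}. S = 2ab + b^{2} - a - \tfrac{1}{2}b.
  leading term ab: subtract (\tfrac{1}{44})·h_1 from 2ab + b^{2} - a - \tfrac{1}{2}b → b^{2} - \tfrac{5}{2}b + 1
  leading term b^{2}: subtract (-\tfrac{7}{8})·k_3 from b^{2} - \tfrac{5}{2}b + 1 → 0
  remainder 0.

S(h_2,k_3): leading monomials are coprime, so the S-polynomial reduces to 0 (Buchberger's first criterion).
Every S-polynomial of the final basis reduces to 0, so we have a Gröbner basis.
Inter-reduce: drop elements whose leading term is divisible by another's, tail-reduce, and make monic.
Reduced Gröbner basis: {a^{2} - \tfrac{11}{7}a + \tfrac{8}{7}b - \tfrac{34}{7}, ab - \tfrac{1}{2}a + b - \tfrac{1}{2}, b^{2} - \tfrac{5}{2}b + 1}.

These coincide, so the ideals are equal.

Yes, the ideals are equal.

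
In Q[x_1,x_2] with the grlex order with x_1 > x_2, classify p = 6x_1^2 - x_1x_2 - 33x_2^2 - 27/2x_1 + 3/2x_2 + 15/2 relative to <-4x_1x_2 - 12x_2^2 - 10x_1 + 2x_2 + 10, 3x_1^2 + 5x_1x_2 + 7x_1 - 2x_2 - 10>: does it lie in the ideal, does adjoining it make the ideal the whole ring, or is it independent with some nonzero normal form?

First compute the reduced Gröbner basis of I by Buchberger's algorithm.
f_1 = -4x_1x_2 - 12x_2^2 - 10x_1 + 2x_2 + 10, LT = x_1x_2.
f_2 = 3x_1^2 + 5x_1x_2 + 7x_1 - 2x_2 - 10, LT = x_1^2.

S(f_1,f_2): lcm = x_1^2x_2. S = 4/3x_1x_2^2 + 5/2x_1^2 - 17/6x_1x_2 + 2/3x_2^2 - 5/2x_1 + 10/3x_2.
  leading term x_1x_2^2: subtract (-1/3x_2)·f_1 from 4/3x_1x_2^2 + 5/2x_1^2 - 17/6x_1x_2 + 2/3x_2^2 - 5/2x_1 + 10/3x_2 → -4x_2^3 + 5/2x_1^2 - 37/6x_1x_2 + 4/3x_2^2 - 5/2x_1 + 20/3x_2
  leading term x_2^3: no divisor's leading term divides it; move -4x_2^3 to the remainder.
  leading term x_1^2: subtract (5/6)·f_2 from 5/2x_1^2 - 37/6x_1x_2 + 4/3x_2^2 - 5/2x_1 + 20/3x_2 → -31/3x_1x_2 + 4/3x_2^2 - 25/3x_1 + 25/3x_2 + 25/3
  leading term x_1x_2: subtract (31/12)·f_1 from -31/3x_1x_2 + 4/3x_2^2 - 25/3x_1 + 25/3x_2 + 25/3 → 97/3x_2^2 + 35/2x_1 + 19/6x_2 - 35/2
  leading term x_2^2: no divisor's leading term divides it; move 97/3x_2^2 to the remainder.
  leading term x_1: no divisor's leading term divides it; move 35/2x_1 to the remainder.
  leading term x_2: no divisor's leading term divides it; move 19/6x_2 to the remainder.
  leading term 1: no divisor's leading term divides it; move -35/2 to the remainder.
  remainder -4x_2^3 + 97/3x_2^2 + 35/2x_1 + 19/6x_2 - 35/2 ≠ 0; add h_3 = -4x_2^3 + 97/3x_2^2 + 35/2x_1 + 19/6x_2 - 35/2 to the basis.

The other S-polynomials (S(f_1,h_3), S(f_2,h_3)) all reduce to 0 modulo the current basis, so we have a Gröbner basis.
Inter-reduce: drop elements whose leading term is divisible by another's, tail-reduce, and make monic.
Reduced Gröbner basis: {x_2^3 - 97/12x_2^2 - 35/8x_1 - 19/24x_2 + 35/8, x_1^2 - 5x_2^2 - 11/6x_1 + 1/6x_2 + 5/6, x_1x_2 + 3x_2^2 + 5/2x_1 - 1/2x_2 - 5/2}.
Label its elements g_1 = x_2^3 - 97/12x_2^2 - 35/8x_1 - 19/24x_2 + 35/8, g_2 = x_1^2 - 5x_2^2 - 11/6x_1 + 1/6x_2 + 5/6, g_3 = x_1x_2 + 3x_2^2 + 5/2x_1 - 1/2x_2 - 5/2.

Reduce p = 6x_1^2 - x_1x_2 - 33x_2^2 - 27/2x_1 + 3/2x_2 + 15/2 modulo G:
  leading term x_1^2: subtract (6)·g_2 from 6x_1^2 - x_1x_2 - 33x_2^2 - 27/2x_1 + 3/2x_2 + 15/2 → -x_1x_2 - 3x_2^2 - 5/2x_1 + 1/2x_2 + 5/2
  leading term x_1x_2: subtract (-1)·g_3 from -x_1x_2 - 3x_2^2 - 5/2x_1 + 1/2x_2 + 5/2 → 0
  normal form = 0.
Since the normal form is 0, p ∈ I.

6x_1^2 - x_1x_2 - 33x_2^2 - 27/2x_1 + 3/2x_2 + 15/2 lies in I (it reduces to 0).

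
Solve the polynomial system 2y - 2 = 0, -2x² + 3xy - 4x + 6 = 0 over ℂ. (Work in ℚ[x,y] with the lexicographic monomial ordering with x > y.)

{(-2, 1), (3/2, 1)}

Compute a lex Gröbner basis by Buchberger's algorithm.
f_1 = 2y - 2, LT = y.
f_2 = -2x² + 3xy - 4x + 6, LT = x².

The S-polynomials (S(f_1,f_2)) all reduce to 0 modulo the current basis, so we have a Gröbner basis.
Inter-reduce: drop elements whose leading term is divisible by another's, tail-reduce, and make monic.
Reduced Gröbner basis: {x² + ½x - 3, y - 1}.

A lex Gröbner basis eliminates variables successively. Here y - 1 depends only on y, with roots {1}; lifting each root through the earlier basis elements recovers the full solutions.
  y = 1: the earlier basis element becomes x² + ½x - 3 = 0, giving x = -2, 3/2 — points (-2, 1), (3/2, 1).
Each listed point satisfies every original equation (direct substitution).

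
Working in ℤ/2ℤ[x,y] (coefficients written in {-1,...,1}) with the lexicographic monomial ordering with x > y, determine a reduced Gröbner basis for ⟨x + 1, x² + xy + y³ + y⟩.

This is the nonlinear analogue of row-reducing a linear system.

f_1 = x + 1, LT = x.
f_2 = x² + xy + y³ + y, LT = x².

S(f_1,f_2): lcm = x². S = xy + x + y³ + y.
  leading term xy: subtract (y)·f_1 from xy + x + y³ + y → x + y³
  leading term x: subtract (1)·f_1 from x + y³ → y³ + 1
  leading term y³: no divisor's leading term divides it; move y³ to the remainder.
  leading term 1: no divisor's leading term divides it; move 1 to the remainder.
  remainder y³ + 1 ≠ 0; add g_3 = y³ + 1 to the basis.

The other S-polynomials (S(f_1,g_3), S(f_2,g_3)) all reduce to 0 modulo the current basis, so we have a Gröbner basis.
Inter-reduce: drop elements whose leading term is divisible by another's, tail-reduce, and make monic.

G = {x + 1, y³ + 1}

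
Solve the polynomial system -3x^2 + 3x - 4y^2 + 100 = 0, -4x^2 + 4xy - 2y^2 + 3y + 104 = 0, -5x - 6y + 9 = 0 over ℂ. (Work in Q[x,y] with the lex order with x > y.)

Compute a lex Gröbner basis by Buchberger's algorithm.
f_1 = -3x^2 + 3x - 4y^2 + 100, LT = x^2.
f_2 = -4x^2 + 4xy - 2y^2 + 3y + 104, LT = x^2.
f_3 = -5x - 6y + 9, LT = x.

S(f_1,f_2): lcm = x^2. S = xy - x + 5/6y^2 + 3/4y - 22/3.
  reduce S modulo (f_1, f_2, f_3):
  remainder -11/30y^2 + 15/4y - 137/15 ≠ 0; add h_4 = -11/30y^2 + 15/4y - 137/15 to the basis.

S(f_1,f_3): lcm = x^2. S = -6/5xy + 4/5x + 4/3y^2 - 100/3.
  reduce S modulo (f_1, f_2, f_3, h_4):
  remainder 6942/275y - 27768/275 ≠ 0; add h_5 = 6942/275y - 27768/275 to the basis.

The other S-polynomials (S(f_2,f_3), S(f_1,h_4), S(f_2,h_4), S(f_3,h_4), S(f_1,h_5), S(f_2,h_5), S(f_3,h_5), S(h_4,h_5)) all reduce to 0 modulo the current basis, so we have a Gröbner basis.
Inter-reduce: drop elements whose leading term is divisible by another's, tail-reduce, and make monic.
Reduced Gröbner basis: {x + 3, y - 4}.

The lex basis is triangular: the last element involves only y. Solving y - 4 = 0 gives y ∈ {4}; substituting each value into the earlier elements determines the remaining variables.
  y = 4: the earlier basis element becomes x + 3 = 0, giving x = -3 — point (-3, 4).
Zero-dimensionality of the ideal guarantees finitely many solutions over ℂ.

{(-3, 4)}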